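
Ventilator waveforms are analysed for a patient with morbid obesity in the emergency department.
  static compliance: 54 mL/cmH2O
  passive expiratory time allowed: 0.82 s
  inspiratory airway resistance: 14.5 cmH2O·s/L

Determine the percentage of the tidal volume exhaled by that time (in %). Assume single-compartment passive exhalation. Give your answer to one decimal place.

64.9

τ = R × C = 14.5 × 54 mL/cmH2O = 14.5 × 0.054 L/cmH2O = 0.783 s.
Passive exhalation: V(t)/V₀ = e^(−t/τ) = e^(−0.82/0.783) = 0.3509.
Fraction exhaled = 1 − 0.3509 = 0.6491 → 64.91%.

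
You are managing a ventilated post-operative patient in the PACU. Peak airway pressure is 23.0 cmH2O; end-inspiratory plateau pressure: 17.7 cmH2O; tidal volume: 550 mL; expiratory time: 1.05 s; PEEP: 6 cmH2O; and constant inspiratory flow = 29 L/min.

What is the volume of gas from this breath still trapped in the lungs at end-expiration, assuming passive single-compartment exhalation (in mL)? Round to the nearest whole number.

Flow: 29 L/min ÷ 60 = 0.4833 L/s.
R = (PIP − Pplat)/V̇ = (23.0 − 17.7) / 0.4833 = 5.3/0.4833 = 10.966 cmH2O·s/L.
C = Vt/(Pplat − PEEP) = 550.0 / (17.7 − 6) = 550.0/11.7 = 47.009 mL/cmH2O.
τ = R × C = 10.966 × 0.04701 L/cmH2O = 0.5155 s.
Fraction remaining = e^(−Te/τ) = e^(−1.05/0.5155) = 0.1304.
Trapped volume = 550.0 × 0.1304 = 71.72 mL.

72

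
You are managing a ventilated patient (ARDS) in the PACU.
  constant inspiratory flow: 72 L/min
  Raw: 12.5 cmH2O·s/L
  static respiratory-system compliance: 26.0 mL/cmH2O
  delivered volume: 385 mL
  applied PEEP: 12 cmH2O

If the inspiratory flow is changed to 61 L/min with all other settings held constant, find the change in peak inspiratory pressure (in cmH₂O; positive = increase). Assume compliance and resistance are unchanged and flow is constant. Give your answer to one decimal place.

-2.3

Flow: 72 L/min ÷ 60 = 1.2 L/s.
New flow: 61 L/min ÷ 60 = 1.0167 L/s.
PIP = Vt/C + R·V̇ + PEEP (constant-flow equation of motion).
Only the resistive term changes: ΔPIP = R × ΔV̇ = 12.5 × (1.0167 − 1.2) = 12.5 × -0.1833 = -2.291 cmH2O.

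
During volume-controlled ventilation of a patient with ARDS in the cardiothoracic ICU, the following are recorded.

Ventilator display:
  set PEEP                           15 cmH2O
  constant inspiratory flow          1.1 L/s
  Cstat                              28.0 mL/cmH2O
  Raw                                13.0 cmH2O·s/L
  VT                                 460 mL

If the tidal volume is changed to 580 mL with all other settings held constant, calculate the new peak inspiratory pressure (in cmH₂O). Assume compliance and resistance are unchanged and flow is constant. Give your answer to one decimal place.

50.0

PIP = Vt/C + R·V̇ + PEEP (constant-flow equation of motion).
Only the elastic term changes: ΔPIP = ΔVt / C = (580 − 460) / 28.0 = 4.286 cmH2O.
Original PIP = 460/28.0 + 13.0×1.1 + 15 = 45.729 cmH2O; new PIP = 45.729 + (4.286) = 50.015 cmH2O.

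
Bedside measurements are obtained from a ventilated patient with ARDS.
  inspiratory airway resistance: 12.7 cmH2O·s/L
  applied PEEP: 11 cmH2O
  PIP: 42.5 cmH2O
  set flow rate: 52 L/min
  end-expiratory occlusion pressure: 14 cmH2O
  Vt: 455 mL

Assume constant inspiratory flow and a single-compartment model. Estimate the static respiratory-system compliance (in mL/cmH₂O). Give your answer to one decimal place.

Flow: 52 L/min ÷ 60 = 0.8667 L/s.
Total PEEP = 14 cmH2O (set 11 + intrinsic 3); this is the baseline alveolar pressure.
Equation of motion (constant flow): PIP = Vt/C + R·V̇ + PEEP.
Vt/C = PIP − R·V̇ − PEEP = 42.5 − 12.7×0.8667 − 14 = 42.5 − 11.007 − 14 = 17.493 cmH2O.
C = Vt / 17.493 = 455 / 17.493 = 26.01 mL/cmH2O.

26.0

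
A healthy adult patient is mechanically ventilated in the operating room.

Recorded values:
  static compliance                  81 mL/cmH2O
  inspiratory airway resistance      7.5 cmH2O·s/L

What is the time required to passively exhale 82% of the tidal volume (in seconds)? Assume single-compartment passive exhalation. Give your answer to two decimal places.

1.04

τ = R × C = 7.5 × 81 mL/cmH2O = 7.5 × 0.081 L/cmH2O = 0.6075 s.
Exhaled fraction f = 1 − e^(−t/τ) → t = −τ·ln(1 − f) = −0.6075·ln(0.18) = 1.042 s.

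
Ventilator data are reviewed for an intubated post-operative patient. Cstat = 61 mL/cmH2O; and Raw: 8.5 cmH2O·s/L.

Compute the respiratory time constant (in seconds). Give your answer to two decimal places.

τ = R × C = 8.5 × 61 mL/cmH2O = 8.5 × 0.061 L/cmH2O = 0.5185 s.

0.52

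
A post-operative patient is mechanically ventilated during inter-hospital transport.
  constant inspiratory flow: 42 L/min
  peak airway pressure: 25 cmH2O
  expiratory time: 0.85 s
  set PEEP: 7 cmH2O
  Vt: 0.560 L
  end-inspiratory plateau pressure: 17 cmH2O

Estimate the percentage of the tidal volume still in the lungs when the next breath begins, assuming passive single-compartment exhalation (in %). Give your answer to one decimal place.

26.5

Flow: 42 L/min ÷ 60 = 0.7 L/s.
R = (PIP − Pplat)/V̇ = (25 − 17) / 0.7 = 8.0/0.7 = 11.429 cmH2O·s/L.
C = Vt/(Pplat − PEEP) = 560.0 / (17 − 7) = 560.0/10.0 = 56.0 mL/cmH2O.
τ = R × C = 11.429 × 0.056 L/cmH2O = 0.64 s.
Fraction remaining at end-expiration = e^(−Te/τ) = e^(−0.85/0.64) = 0.265 → 26.5%.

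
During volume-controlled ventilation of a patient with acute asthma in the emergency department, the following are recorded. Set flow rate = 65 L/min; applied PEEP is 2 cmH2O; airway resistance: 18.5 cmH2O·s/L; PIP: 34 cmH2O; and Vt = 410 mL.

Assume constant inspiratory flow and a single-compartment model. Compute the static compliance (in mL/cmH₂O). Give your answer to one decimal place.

34.3

Flow: 65 L/min ÷ 60 = 1.0833 L/s.
Equation of motion (constant flow): PIP = Vt/C + R·V̇ + PEEP.
Vt/C = PIP − R·V̇ − PEEP = 34 − 18.5×1.0833 − 2 = 34 − 20.041 − 2 = 11.959 cmH2O.
C = Vt / 11.959 = 410 / 11.959 = 34.284 mL/cmH2O.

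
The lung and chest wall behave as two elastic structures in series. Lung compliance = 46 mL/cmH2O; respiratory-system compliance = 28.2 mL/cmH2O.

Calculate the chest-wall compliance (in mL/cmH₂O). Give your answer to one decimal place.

1/Ccw = 1/Crs − 1/CL.
1/Ccw = 1/28.2 − 1/46 = 0.01372.
Ccw = 72.886 mL/cmH2O.

72.9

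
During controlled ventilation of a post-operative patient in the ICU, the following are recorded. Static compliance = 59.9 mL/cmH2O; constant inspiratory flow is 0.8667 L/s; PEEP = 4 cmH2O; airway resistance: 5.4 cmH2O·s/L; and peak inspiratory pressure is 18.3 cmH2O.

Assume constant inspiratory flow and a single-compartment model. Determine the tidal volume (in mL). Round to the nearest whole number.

576

Equation of motion (constant flow): PIP = Vt/C + R·V̇ + PEEP.
Vt/C = PIP − R·V̇ − PEEP = 18.3 − 4.68 − 4 = 9.62 cmH2O.
Vt = C × 9.62 = 59.9 × 9.62 = 576.24 mL.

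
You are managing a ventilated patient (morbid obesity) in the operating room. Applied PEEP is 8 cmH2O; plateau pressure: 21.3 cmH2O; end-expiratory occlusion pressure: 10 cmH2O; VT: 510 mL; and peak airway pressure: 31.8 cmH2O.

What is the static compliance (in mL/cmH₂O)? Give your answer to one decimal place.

45.1

End-expiratory occlusion gives total PEEP = 10 cmH2O (intrinsic PEEP = 10 − 8 = 2). Use total PEEP for the elastic gradient.
Cstat = Vt / (Pplat − PEEPtotal) = 510 / (21.3 − 10) = 510 / 11.3 = 45.133 mL/cmH2O.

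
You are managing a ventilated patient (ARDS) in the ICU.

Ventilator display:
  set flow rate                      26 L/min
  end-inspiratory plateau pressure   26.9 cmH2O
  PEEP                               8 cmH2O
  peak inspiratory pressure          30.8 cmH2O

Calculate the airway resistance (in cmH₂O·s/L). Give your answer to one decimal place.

Flow: 26 L/min ÷ 60 = 0.4333 L/s.
Raw = (PIP − Pplat) / flow = (30.8 − 26.9) / 0.4333 = 3.9 / 0.4333 = 9.001 cmH2O·s/L.

9.0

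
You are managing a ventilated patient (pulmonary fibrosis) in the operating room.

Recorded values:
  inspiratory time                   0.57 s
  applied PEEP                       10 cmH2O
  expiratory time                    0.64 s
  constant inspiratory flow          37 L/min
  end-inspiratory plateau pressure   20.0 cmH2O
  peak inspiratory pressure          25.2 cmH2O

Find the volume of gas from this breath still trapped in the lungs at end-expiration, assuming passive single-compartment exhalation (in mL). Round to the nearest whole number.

41

Flow: 37 L/min ÷ 60 = 0.6167 L/s.
Vt = flow × Ti = 0.6167 L/s × 0.57 s × 1000 mL/L = 351.52 mL.
R = (PIP − Pplat)/V̇ = (25.2 − 20.0) / 0.6167 = 5.2/0.6167 = 8.432 cmH2O·s/L.
C = Vt/(Pplat − PEEP) = 351.52 / (20.0 − 10) = 351.52/10.0 = 35.152 mL/cmH2O.
τ = R × C = 8.432 × 0.03515 L/cmH2O = 0.2964 s.
Fraction remaining = e^(−Te/τ) = e^(−0.64/0.2964) = 0.1154.
Trapped volume = 351.52 × 0.1154 = 40.565 mL.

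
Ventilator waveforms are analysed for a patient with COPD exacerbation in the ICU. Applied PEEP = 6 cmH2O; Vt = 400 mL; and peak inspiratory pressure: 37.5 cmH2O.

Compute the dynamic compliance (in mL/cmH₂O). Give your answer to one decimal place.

12.7

Dynamic compliance = Vt / (PIP − PEEP) = 400 / (37.5 − 6) = 400 / 31.5 = 12.698 mL/cmH2O.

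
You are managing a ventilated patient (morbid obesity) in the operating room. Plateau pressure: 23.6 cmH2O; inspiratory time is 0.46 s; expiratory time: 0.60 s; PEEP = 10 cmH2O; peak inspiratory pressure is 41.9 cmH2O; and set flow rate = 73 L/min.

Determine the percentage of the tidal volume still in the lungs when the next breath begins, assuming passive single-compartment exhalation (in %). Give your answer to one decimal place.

Flow: 73 L/min ÷ 60 = 1.2167 L/s.
Vt = flow × Ti = 1.2167 L/s × 0.46 s × 1000 mL/L = 559.68 mL.
R = (PIP − Pplat)/V̇ = (41.9 − 23.6) / 1.2167 = 18.3/1.2167 = 15.041 cmH2O·s/L.
C = Vt/(Pplat − PEEP) = 559.68 / (23.6 − 10) = 559.68/13.6 = 41.153 mL/cmH2O.
τ = R × C = 15.041 × 0.04115 L/cmH2O = 0.6189 s.
Fraction remaining at end-expiration = e^(−Te/τ) = e^(−0.60/0.6189) = 0.3793 → 37.93%.

37.9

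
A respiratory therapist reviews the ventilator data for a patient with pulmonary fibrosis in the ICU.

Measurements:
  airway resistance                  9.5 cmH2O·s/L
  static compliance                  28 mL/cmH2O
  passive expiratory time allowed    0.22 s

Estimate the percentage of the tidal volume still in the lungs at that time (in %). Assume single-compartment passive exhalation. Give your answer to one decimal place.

τ = R × C = 9.5 × 28 mL/cmH2O = 9.5 × 0.028 L/cmH2O = 0.266 s.
Passive exhalation: V(t)/V₀ = e^(−t/τ) = e^(−0.22/0.266) = 0.4373.
Fraction remaining = 0.4373 → 43.73%.

43.7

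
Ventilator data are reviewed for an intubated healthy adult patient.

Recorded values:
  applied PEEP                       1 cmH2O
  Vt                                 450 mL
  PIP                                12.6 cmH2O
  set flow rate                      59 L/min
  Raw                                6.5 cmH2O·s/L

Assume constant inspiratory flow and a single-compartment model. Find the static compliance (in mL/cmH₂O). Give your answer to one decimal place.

Flow: 59 L/min ÷ 60 = 0.9833 L/s.
Equation of motion (constant flow): PIP = Vt/C + R·V̇ + PEEP.
Vt/C = PIP − R·V̇ − PEEP = 12.6 − 6.5×0.9833 − 1 = 12.6 − 6.391 − 1 = 5.209 cmH2O.
C = Vt / 5.209 = 450 / 5.209 = 86.389 mL/cmH2O.

86.4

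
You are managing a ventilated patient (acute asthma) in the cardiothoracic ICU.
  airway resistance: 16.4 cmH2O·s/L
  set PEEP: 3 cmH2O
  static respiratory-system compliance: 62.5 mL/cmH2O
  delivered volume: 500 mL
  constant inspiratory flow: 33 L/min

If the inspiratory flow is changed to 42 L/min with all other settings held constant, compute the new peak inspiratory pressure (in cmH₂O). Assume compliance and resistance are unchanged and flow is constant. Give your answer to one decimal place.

Flow: 33 L/min ÷ 60 = 0.55 L/s.
New flow: 42 L/min ÷ 60 = 0.7 L/s.
PIP = Vt/C + R·V̇ + PEEP (constant-flow equation of motion).
Only the resistive term changes: ΔPIP = R × ΔV̇ = 16.4 × (0.7 − 0.55) = 16.4 × 0.15 = 2.46 cmH2O.
Original PIP = 500/62.5 + 16.4×0.55 + 3 = 20.02 cmH2O; new PIP = 20.02 + (2.46) = 22.48 cmH2O.

22.5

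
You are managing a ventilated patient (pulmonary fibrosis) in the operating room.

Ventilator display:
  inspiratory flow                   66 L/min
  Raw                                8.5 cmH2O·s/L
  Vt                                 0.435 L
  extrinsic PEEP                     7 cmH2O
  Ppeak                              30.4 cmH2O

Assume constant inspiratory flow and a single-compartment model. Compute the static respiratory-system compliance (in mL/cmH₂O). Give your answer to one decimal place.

Flow: 66 L/min ÷ 60 = 1.1 L/s.
Equation of motion (constant flow): PIP = Vt/C + R·V̇ + PEEP.
Vt/C = PIP − R·V̇ − PEEP = 30.4 − 8.5×1.1 − 7 = 30.4 − 9.35 − 7 = 14.05 cmH2O.
C = Vt / 14.05 = 435 / 14.05 = 30.961 mL/cmH2O.

31.0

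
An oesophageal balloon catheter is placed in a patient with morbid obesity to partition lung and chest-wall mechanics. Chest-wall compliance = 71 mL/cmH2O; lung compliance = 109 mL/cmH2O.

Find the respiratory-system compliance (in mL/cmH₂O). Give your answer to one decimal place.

43.0

Lung and chest wall are elastances in series: 1/Crs = 1/CL + 1/Ccw.
1/Crs = 1/109 + 1/71 = 0.02326.
Crs = 42.992 mL/cmH2O.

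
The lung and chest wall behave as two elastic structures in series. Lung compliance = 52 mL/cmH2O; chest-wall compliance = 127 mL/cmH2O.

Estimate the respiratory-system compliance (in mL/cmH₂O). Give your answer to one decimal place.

36.9

Lung and chest wall are elastances in series: 1/Crs = 1/CL + 1/Ccw.
1/Crs = 1/52 + 1/127 = 0.0271.
Crs = 36.9 mL/cmH2O.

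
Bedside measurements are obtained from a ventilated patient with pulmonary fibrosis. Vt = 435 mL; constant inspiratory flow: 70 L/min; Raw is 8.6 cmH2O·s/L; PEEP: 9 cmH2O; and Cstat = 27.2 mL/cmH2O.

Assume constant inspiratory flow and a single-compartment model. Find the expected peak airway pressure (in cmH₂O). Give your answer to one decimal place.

35.0

Flow: 70 L/min ÷ 60 = 1.1667 L/s.
Equation of motion (constant flow): PIP = Vt/C + R·V̇ + PEEP.
PIP = 435/27.2 + 8.6×1.1667 + 9 = 15.993 + 10.034 + 9 = 35.027 cmH2O.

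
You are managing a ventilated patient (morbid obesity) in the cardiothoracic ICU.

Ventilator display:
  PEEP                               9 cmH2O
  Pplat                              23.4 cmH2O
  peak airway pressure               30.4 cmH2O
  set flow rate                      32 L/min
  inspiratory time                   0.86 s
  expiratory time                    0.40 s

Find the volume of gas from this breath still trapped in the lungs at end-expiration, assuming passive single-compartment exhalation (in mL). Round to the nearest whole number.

176

Flow: 32 L/min ÷ 60 = 0.5333 L/s.
Vt = flow × Ti = 0.5333 L/s × 0.86 s × 1000 mL/L = 458.64 mL.
R = (PIP − Pplat)/V̇ = (30.4 − 23.4) / 0.5333 = 7.0/0.5333 = 13.126 cmH2O·s/L.
C = Vt/(Pplat − PEEP) = 458.64 / (23.4 − 9) = 458.64/14.4 = 31.85 mL/cmH2O.
τ = R × C = 13.126 × 0.03185 L/cmH2O = 0.4181 s.
Fraction remaining = e^(−Te/τ) = e^(−0.40/0.4181) = 0.3842.
Trapped volume = 458.64 × 0.3842 = 176.21 mL.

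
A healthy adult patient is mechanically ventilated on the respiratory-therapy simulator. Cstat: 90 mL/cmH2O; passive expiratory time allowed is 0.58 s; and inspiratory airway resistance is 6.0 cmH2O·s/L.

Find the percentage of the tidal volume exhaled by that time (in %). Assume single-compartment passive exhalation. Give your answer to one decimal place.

τ = R × C = 6.0 × 90 mL/cmH2O = 6.0 × 0.090 L/cmH2O = 0.54 s.
Passive exhalation: V(t)/V₀ = e^(−t/τ) = e^(−0.58/0.54) = 0.3416.
Fraction exhaled = 1 − 0.3416 = 0.6584 → 65.84%.

65.8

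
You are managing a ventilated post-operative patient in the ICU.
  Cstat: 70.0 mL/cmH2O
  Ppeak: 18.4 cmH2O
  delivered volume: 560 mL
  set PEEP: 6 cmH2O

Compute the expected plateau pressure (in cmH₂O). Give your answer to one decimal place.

Pplat = PEEP + Vt / Cstat = 6 + 560 / 70.0 = 6 + 8.0 = 14.0 cmH2O.

14.0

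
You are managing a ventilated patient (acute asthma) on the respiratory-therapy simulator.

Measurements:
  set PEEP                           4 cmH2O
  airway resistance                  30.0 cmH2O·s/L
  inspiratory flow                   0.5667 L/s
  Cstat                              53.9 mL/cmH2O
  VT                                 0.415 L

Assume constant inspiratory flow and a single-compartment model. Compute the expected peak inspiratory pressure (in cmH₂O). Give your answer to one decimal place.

Equation of motion (constant flow): PIP = Vt/C + R·V̇ + PEEP.
PIP = 415/53.9 + 30.0×0.5667 + 4 = 7.699 + 17.001 + 4 = 28.7 cmH2O.

28.7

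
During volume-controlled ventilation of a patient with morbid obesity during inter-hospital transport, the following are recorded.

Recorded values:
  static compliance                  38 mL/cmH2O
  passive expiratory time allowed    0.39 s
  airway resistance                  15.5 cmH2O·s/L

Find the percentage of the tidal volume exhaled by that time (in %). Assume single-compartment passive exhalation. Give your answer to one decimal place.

τ = R × C = 15.5 × 38 mL/cmH2O = 15.5 × 0.038 L/cmH2O = 0.589 s.
Passive exhalation: V(t)/V₀ = e^(−t/τ) = e^(−0.39/0.589) = 0.5157.
Fraction exhaled = 1 − 0.5157 = 0.4843 → 48.43%.

48.4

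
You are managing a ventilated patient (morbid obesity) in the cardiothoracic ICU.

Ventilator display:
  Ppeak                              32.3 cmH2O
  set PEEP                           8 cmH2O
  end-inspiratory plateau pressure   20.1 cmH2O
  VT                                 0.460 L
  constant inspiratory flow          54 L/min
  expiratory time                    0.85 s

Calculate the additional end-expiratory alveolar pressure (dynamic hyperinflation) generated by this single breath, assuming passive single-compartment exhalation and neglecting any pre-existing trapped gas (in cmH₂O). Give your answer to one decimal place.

2.3

Flow: 54 L/min ÷ 60 = 0.9 L/s.
R = (PIP − Pplat)/V̇ = (32.3 − 20.1) / 0.9 = 12.2/0.9 = 13.556 cmH2O·s/L.
C = Vt/(Pplat − PEEP) = 460.0 / (20.1 − 8) = 460.0/12.1 = 38.017 mL/cmH2O.
τ = R × C = 13.556 × 0.03802 L/cmH2O = 0.5154 s.
Fraction remaining = e^(−Te/τ) = e^(−0.85/0.5154) = 0.1922; trapped volume = 460.0 × 0.1922 = 88.412 mL.
Additional alveolar pressure from trapping ≈ V_trapped / C = 88.412 / 38.017 = 2.326 cmH2O.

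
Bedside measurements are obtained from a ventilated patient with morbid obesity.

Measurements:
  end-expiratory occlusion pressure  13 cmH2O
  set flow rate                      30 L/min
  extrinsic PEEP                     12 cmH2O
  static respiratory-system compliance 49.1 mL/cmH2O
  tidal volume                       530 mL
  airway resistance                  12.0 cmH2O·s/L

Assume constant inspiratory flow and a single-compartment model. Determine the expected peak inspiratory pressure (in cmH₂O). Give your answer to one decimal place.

29.8

Flow: 30 L/min ÷ 60 = 0.5 L/s.
Total PEEP = 13 cmH2O (set 12 + intrinsic 1); this is the baseline alveolar pressure.
Equation of motion (constant flow): PIP = Vt/C + R·V̇ + PEEP.
PIP = 530/49.1 + 12.0×0.5 + 13 = 10.794 + 6.0 + 13 = 29.794 cmH2O.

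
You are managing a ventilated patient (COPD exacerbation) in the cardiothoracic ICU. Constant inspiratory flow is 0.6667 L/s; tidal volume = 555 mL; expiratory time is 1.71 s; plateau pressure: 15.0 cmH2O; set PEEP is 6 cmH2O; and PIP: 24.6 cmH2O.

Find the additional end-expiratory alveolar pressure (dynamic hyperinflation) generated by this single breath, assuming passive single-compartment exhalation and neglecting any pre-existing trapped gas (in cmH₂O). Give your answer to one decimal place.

1.3

R = (PIP − Pplat)/V̇ = (24.6 − 15.0) / 0.6667 = 9.6/0.6667 = 14.399 cmH2O·s/L.
C = Vt/(Pplat − PEEP) = 555.0 / (15.0 − 6) = 555.0/9.0 = 61.667 mL/cmH2O.
τ = R × C = 14.399 × 0.06167 L/cmH2O = 0.888 s.
Fraction remaining = e^(−Te/τ) = e^(−1.71/0.888) = 0.1458; trapped volume = 555.0 × 0.1458 = 80.919 mL.
Additional alveolar pressure from trapping ≈ V_trapped / C = 80.919 / 61.667 = 1.312 cmH2O.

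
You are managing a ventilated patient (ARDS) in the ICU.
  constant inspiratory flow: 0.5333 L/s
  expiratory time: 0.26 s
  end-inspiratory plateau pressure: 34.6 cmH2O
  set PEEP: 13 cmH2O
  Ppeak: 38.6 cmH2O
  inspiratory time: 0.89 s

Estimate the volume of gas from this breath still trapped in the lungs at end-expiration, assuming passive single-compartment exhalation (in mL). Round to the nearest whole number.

Vt = flow × Ti = 0.5333 L/s × 0.89 s × 1000 mL/L = 474.64 mL.
R = (PIP − Pplat)/V̇ = (38.6 − 34.6) / 0.5333 = 4.0/0.5333 = 7.5 cmH2O·s/L.
C = Vt/(Pplat − PEEP) = 474.64 / (34.6 − 13) = 474.64/21.6 = 21.974 mL/cmH2O.
τ = R × C = 7.5 × 0.02197 L/cmH2O = 0.1648 s.
Fraction remaining = e^(−Te/τ) = e^(−0.26/0.1648) = 0.2065.
Trapped volume = 474.64 × 0.2065 = 98.013 mL.

98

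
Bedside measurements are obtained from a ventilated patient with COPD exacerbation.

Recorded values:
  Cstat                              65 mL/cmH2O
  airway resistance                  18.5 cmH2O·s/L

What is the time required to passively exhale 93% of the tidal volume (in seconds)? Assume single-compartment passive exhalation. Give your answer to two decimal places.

τ = R × C = 18.5 × 65 mL/cmH2O = 18.5 × 0.065 L/cmH2O = 1.203 s.
Exhaled fraction f = 1 − e^(−t/τ) → t = −τ·ln(1 − f) = −1.203·ln(0.07) = 3.199 s.

3.20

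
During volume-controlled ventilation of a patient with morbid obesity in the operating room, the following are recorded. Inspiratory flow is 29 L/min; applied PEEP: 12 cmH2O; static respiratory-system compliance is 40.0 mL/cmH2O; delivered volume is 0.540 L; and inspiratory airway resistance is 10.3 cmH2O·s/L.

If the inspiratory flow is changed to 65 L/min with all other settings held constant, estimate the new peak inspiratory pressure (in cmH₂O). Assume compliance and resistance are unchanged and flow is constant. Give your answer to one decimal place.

36.7

Flow: 29 L/min ÷ 60 = 0.4833 L/s.
New flow: 65 L/min ÷ 60 = 1.0833 L/s.
PIP = Vt/C + R·V̇ + PEEP (constant-flow equation of motion).
Only the resistive term changes: ΔPIP = R × ΔV̇ = 10.3 × (1.0833 − 0.4833) = 10.3 × 0.6 = 6.18 cmH2O.
Original PIP = 540/40.0 + 10.3×0.4833 + 12 = 30.478 cmH2O; new PIP = 30.478 + (6.18) = 36.658 cmH2O.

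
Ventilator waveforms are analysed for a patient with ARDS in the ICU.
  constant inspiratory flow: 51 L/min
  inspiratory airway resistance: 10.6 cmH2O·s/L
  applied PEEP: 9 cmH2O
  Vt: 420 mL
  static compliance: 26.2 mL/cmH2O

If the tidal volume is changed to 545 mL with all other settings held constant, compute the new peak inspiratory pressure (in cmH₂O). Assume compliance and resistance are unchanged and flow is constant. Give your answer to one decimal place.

38.8

Flow: 51 L/min ÷ 60 = 0.85 L/s.
PIP = Vt/C + R·V̇ + PEEP (constant-flow equation of motion).
Only the elastic term changes: ΔPIP = ΔVt / C = (545 − 420) / 26.2 = 4.771 cmH2O.
Original PIP = 420/26.2 + 10.6×0.85 + 9 = 34.041 cmH2O; new PIP = 34.041 + (4.771) = 38.812 cmH2O.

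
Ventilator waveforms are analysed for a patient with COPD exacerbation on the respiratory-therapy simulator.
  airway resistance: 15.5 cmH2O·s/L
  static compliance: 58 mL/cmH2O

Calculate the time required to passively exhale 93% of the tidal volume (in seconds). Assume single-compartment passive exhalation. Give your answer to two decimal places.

τ = R × C = 15.5 × 58 mL/cmH2O = 15.5 × 0.058 L/cmH2O = 0.899 s.
Exhaled fraction f = 1 − e^(−t/τ) → t = −τ·ln(1 − f) = −0.899·ln(0.07) = 2.391 s.

2.39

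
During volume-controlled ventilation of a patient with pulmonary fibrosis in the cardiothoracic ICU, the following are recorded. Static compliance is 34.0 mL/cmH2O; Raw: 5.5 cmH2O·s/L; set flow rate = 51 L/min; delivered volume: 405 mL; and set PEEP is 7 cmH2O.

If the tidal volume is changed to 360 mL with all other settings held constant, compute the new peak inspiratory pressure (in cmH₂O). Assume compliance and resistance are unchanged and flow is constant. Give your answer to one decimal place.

22.3

Flow: 51 L/min ÷ 60 = 0.85 L/s.
PIP = Vt/C + R·V̇ + PEEP (constant-flow equation of motion).
Only the elastic term changes: ΔPIP = ΔVt / C = (360 − 405) / 34.0 = -1.324 cmH2O.
Original PIP = 405/34.0 + 5.5×0.85 + 7 = 23.587 cmH2O; new PIP = 23.587 + (-1.324) = 22.263 cmH2O.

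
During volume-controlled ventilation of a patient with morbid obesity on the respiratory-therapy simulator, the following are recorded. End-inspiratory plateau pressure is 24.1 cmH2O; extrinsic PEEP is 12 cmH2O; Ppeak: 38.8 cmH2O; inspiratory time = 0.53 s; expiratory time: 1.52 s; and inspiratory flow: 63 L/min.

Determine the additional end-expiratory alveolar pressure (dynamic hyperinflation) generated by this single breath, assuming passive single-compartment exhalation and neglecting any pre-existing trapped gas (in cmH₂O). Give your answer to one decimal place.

Flow: 63 L/min ÷ 60 = 1.05 L/s.
Vt = flow × Ti = 1.05 L/s × 0.53 s × 1000 mL/L = 556.5 mL.
R = (PIP − Pplat)/V̇ = (38.8 − 24.1) / 1.05 = 14.7/1.05 = 14.0 cmH2O·s/L.
C = Vt/(Pplat − PEEP) = 556.5 / (24.1 − 12) = 556.5/12.1 = 45.992 mL/cmH2O.
τ = R × C = 14.0 × 0.04599 L/cmH2O = 0.6439 s.
Fraction remaining = e^(−Te/τ) = e^(−1.52/0.6439) = 0.09436; trapped volume = 556.5 × 0.09436 = 52.511 mL.
Additional alveolar pressure from trapping ≈ V_trapped / C = 52.511 / 45.992 = 1.142 cmH2O.

1.1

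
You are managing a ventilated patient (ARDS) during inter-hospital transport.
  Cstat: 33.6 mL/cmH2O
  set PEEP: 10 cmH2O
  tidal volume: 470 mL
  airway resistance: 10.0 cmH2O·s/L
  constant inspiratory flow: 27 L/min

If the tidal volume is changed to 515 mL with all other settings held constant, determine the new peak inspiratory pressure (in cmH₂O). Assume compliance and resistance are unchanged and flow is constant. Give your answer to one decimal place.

Flow: 27 L/min ÷ 60 = 0.45 L/s.
PIP = Vt/C + R·V̇ + PEEP (constant-flow equation of motion).
Only the elastic term changes: ΔPIP = ΔVt / C = (515 − 470) / 33.6 = 1.339 cmH2O.
Original PIP = 470/33.6 + 10.0×0.45 + 10 = 28.488 cmH2O; new PIP = 28.488 + (1.339) = 29.827 cmH2O.

29.8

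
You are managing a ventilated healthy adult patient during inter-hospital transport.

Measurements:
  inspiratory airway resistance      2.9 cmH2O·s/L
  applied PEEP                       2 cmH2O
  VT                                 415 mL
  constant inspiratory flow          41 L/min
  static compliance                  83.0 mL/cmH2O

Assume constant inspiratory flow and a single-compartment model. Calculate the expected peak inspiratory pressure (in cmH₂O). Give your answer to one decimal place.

Flow: 41 L/min ÷ 60 = 0.6833 L/s.
Equation of motion (constant flow): PIP = Vt/C + R·V̇ + PEEP.
PIP = 415/83.0 + 2.9×0.6833 + 2 = 5.0 + 1.982 + 2 = 8.982 cmH2O.

9.0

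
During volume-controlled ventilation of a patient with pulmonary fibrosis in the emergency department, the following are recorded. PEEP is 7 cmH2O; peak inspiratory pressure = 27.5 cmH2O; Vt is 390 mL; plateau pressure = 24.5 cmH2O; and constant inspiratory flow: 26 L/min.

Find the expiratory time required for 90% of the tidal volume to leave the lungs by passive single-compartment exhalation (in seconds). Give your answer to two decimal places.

0.36

Flow: 26 L/min ÷ 60 = 0.4333 L/s.
R = (PIP − Pplat)/V̇ = (27.5 − 24.5) / 0.4333 = 3.0/0.4333 = 6.924 cmH2O·s/L.
C = Vt/(Pplat − PEEP) = 390.0 / (24.5 − 7) = 390.0/17.5 = 22.286 mL/cmH2O.
τ = R × C = 6.924 × 0.02229 L/cmH2O = 0.1543 s.
t = −τ·ln(1 − 0.90) = −0.1543·ln(0.1) = 0.3553 s.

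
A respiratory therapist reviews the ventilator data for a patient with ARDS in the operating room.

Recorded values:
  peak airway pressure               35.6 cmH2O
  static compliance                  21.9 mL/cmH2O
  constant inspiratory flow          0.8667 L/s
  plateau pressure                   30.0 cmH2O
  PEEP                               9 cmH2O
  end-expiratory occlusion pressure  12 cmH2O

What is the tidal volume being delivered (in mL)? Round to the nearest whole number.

394

End-expiratory occlusion gives total PEEP = 12 cmH2O (intrinsic PEEP = 12 − 9 = 3). Use total PEEP for the elastic gradient.
Vt = Cstat × (Pplat − PEEPtotal) = 21.9 × (30.0 − 12) = 21.9 × 18.0 = 394.2 mL.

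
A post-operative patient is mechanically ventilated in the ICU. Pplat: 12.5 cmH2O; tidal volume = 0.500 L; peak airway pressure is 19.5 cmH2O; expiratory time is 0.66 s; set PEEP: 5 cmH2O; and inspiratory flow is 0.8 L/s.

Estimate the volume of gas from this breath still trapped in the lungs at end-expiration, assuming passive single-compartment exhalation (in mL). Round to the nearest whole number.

161

R = (PIP − Pplat)/V̇ = (19.5 − 12.5) / 0.8 = 7.0/0.8 = 8.75 cmH2O·s/L.
C = Vt/(Pplat − PEEP) = 500.0 / (12.5 − 5) = 500.0/7.5 = 66.667 mL/cmH2O.
τ = R × C = 8.75 × 0.06667 L/cmH2O = 0.5834 s.
Fraction remaining = e^(−Te/τ) = e^(−0.66/0.5834) = 0.3226.
Trapped volume = 500.0 × 0.3226 = 161.3 mL.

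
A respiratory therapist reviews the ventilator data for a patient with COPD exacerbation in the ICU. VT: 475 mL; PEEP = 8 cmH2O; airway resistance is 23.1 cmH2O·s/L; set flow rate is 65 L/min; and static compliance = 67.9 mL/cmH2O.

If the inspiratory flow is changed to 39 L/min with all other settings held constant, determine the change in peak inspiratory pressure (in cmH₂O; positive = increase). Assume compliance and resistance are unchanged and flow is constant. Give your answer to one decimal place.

-10.0

Flow: 65 L/min ÷ 60 = 1.0833 L/s.
New flow: 39 L/min ÷ 60 = 0.65 L/s.
PIP = Vt/C + R·V̇ + PEEP (constant-flow equation of motion).
Only the resistive term changes: ΔPIP = R × ΔV̇ = 23.1 × (0.65 − 1.0833) = 23.1 × -0.4333 = -10.009 cmH2O.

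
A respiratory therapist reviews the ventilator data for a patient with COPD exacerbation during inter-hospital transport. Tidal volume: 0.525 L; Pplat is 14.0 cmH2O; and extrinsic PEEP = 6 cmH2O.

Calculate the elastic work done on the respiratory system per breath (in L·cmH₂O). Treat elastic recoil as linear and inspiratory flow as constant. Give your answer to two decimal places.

Elastic work ≈ ½ × (Pplat − PEEP) × Vt = 0.5 × (14.0 − 6) × 0.525 L = 0.5 × 8.0 × 0.525 = 2.1 L·cmH2O.

2.10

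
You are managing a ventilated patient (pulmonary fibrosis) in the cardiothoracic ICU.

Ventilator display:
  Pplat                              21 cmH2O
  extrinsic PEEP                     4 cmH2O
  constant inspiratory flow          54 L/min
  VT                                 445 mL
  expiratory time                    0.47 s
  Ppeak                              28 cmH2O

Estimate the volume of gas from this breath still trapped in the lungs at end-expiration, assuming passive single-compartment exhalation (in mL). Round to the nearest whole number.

Flow: 54 L/min ÷ 60 = 0.9 L/s.
R = (PIP − Pplat)/V̇ = (28 − 21) / 0.9 = 7.0/0.9 = 7.778 cmH2O·s/L.
C = Vt/(Pplat − PEEP) = 445.0 / (21 − 4) = 445.0/17.0 = 26.176 mL/cmH2O.
τ = R × C = 7.778 × 0.02618 L/cmH2O = 0.2036 s.
Fraction remaining = e^(−Te/τ) = e^(−0.47/0.2036) = 0.09942.
Trapped volume = 445.0 × 0.09942 = 44.242 mL.

44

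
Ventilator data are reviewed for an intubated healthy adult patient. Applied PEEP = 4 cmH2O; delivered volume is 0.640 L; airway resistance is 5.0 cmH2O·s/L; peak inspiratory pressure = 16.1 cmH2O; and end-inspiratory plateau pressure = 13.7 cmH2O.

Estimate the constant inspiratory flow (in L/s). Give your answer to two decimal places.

0.48

flow = (PIP − Pplat) / Raw = 2.4 / 5.0 = 0.48 L/s.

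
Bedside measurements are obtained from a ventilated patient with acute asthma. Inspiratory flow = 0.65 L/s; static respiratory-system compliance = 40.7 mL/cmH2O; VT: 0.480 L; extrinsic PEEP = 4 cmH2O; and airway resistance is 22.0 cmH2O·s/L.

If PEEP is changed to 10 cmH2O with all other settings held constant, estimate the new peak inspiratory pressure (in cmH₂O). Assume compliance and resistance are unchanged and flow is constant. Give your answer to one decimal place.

PIP = Vt/C + R·V̇ + PEEP (constant-flow equation of motion).
Only the baseline term changes: ΔPIP = ΔPEEP = 10 − 4 = 6.0 cmH2O.
Original PIP = 480/40.7 + 22.0×0.65 + 4 = 30.094 cmH2O; new PIP = 30.094 + (6.0) = 36.094 cmH2O.

36.1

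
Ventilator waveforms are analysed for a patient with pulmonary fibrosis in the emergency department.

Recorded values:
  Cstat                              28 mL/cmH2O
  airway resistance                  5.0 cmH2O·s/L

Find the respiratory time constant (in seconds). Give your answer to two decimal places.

τ = R × C = 5.0 × 28 mL/cmH2O = 5.0 × 0.028 L/cmH2O = 0.14 s.

0.14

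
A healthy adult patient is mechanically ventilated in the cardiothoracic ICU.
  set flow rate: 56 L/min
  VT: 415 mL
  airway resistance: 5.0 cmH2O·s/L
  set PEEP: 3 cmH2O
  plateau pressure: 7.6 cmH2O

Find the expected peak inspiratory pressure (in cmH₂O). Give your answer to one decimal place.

Flow: 56 L/min ÷ 60 = 0.9333 L/s.
PIP = Pplat + Raw × flow = 7.6 + 5.0 × 0.9333 = 7.6 + 4.667 = 12.267 cmH2O.

12.3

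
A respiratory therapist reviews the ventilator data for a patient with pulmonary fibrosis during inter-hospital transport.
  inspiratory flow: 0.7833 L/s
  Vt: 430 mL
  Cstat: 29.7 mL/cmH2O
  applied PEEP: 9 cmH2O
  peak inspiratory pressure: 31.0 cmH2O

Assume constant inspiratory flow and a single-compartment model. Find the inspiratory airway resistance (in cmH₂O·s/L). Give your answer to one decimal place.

9.6

Equation of motion (constant flow): PIP = Vt/C + R·V̇ + PEEP.
R·V̇ = PIP − Vt/C − PEEP = 31.0 − 430/29.7 − 9 = 31.0 − 14.478 − 9 = 7.522 cmH2O.
R = 7.522 / 0.7833 = 9.603 cmH2O·s/L.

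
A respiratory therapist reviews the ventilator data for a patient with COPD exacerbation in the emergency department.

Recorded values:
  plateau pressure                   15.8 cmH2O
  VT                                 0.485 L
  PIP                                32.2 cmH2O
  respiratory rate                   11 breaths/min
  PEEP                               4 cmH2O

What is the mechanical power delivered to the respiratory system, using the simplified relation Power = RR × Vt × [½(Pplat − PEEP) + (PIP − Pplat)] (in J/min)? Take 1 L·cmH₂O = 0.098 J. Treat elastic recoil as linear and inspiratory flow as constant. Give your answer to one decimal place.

Per-breath work = Vt × [½(Pplat−PEEP) + (PIP−Pplat)] = 0.485 × [0.5×11.8 + 16.4] = 0.485 × 22.3 = 10.816 L·cmH2O.
Power = 11 × 10.816 = 118.98 L·cmH2O/min.
× 0.098 J/(L·cmH2O) → 11.66 J/min.

11.7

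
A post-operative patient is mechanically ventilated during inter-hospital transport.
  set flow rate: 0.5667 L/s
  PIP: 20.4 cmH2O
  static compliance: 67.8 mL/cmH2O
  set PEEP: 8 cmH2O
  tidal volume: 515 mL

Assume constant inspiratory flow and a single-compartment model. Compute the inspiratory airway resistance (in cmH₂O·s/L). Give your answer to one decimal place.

Equation of motion (constant flow): PIP = Vt/C + R·V̇ + PEEP.
R·V̇ = PIP − Vt/C − PEEP = 20.4 − 515/67.8 − 8 = 20.4 − 7.596 − 8 = 4.804 cmH2O.
R = 4.804 / 0.5667 = 8.477 cmH2O·s/L.

8.5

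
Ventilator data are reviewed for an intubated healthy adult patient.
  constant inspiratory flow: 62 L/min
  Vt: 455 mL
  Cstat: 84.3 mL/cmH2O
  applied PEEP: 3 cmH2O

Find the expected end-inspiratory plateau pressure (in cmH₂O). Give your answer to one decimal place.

Pplat = PEEP + Vt / Cstat = 3 + 455 / 84.3 = 3 + 5.397 = 8.397 cmH2O.

8.4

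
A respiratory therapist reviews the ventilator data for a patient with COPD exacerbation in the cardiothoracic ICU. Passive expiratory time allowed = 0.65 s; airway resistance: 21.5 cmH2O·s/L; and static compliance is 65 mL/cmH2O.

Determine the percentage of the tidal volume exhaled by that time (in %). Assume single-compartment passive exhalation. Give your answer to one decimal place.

37.2

τ = R × C = 21.5 × 65 mL/cmH2O = 21.5 × 0.065 L/cmH2O = 1.398 s.
Passive exhalation: V(t)/V₀ = e^(−t/τ) = e^(−0.65/1.398) = 0.6282.
Fraction exhaled = 1 − 0.6282 = 0.3718 → 37.18%.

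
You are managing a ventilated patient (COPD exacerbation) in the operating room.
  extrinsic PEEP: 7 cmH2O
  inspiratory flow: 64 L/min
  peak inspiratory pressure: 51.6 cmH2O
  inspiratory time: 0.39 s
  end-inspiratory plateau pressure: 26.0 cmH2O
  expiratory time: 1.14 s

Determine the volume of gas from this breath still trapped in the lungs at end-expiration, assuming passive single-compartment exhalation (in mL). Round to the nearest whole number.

Flow: 64 L/min ÷ 60 = 1.0667 L/s.
Vt = flow × Ti = 1.0667 L/s × 0.39 s × 1000 mL/L = 416.01 mL.
R = (PIP − Pplat)/V̇ = (51.6 − 26.0) / 1.0667 = 25.6/1.0667 = 23.999 cmH2O·s/L.
C = Vt/(Pplat − PEEP) = 416.01 / (26.0 − 7) = 416.01/19.0 = 21.895 mL/cmH2O.
τ = R × C = 23.999 × 0.0219 L/cmH2O = 0.5256 s.
Fraction remaining = e^(−Te/τ) = e^(−1.14/0.5256) = 0.1143.
Trapped volume = 416.01 × 0.1143 = 47.55 mL.

48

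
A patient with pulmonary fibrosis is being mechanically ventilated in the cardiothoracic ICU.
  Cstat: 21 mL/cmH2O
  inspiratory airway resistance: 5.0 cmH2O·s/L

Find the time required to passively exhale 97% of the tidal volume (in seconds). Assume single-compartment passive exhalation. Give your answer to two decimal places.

τ = R × C = 5.0 × 21 mL/cmH2O = 5.0 × 0.021 L/cmH2O = 0.105 s.
Exhaled fraction f = 1 − e^(−t/τ) → t = −τ·ln(1 − f) = −0.105·ln(0.03) = 0.3682 s.

0.37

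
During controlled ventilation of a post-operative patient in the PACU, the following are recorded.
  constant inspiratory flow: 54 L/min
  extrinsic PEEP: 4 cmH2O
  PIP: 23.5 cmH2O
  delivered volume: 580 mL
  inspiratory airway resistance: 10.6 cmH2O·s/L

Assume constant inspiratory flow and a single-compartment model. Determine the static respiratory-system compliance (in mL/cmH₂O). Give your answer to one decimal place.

58.2

Flow: 54 L/min ÷ 60 = 0.9 L/s.
Equation of motion (constant flow): PIP = Vt/C + R·V̇ + PEEP.
Vt/C = PIP − R·V̇ − PEEP = 23.5 − 10.6×0.9 − 4 = 23.5 − 9.54 − 4 = 9.96 cmH2O.
C = Vt / 9.96 = 580 / 9.96 = 58.233 mL/cmH2O.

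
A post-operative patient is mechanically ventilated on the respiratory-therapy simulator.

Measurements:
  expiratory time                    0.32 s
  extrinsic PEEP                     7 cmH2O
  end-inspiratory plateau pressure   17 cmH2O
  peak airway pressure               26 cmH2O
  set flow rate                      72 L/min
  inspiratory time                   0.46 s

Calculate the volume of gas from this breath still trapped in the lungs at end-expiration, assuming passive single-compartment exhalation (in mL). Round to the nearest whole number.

255

Flow: 72 L/min ÷ 60 = 1.2 L/s.
Vt = flow × Ti = 1.2 L/s × 0.46 s × 1000 mL/L = 552.0 mL.
R = (PIP − Pplat)/V̇ = (26 − 17) / 1.2 = 9.0/1.2 = 7.5 cmH2O·s/L.
C = Vt/(Pplat − PEEP) = 552.0 / (17 − 7) = 552.0/10.0 = 55.2 mL/cmH2O.
τ = R × C = 7.5 × 0.0552 L/cmH2O = 0.414 s.
Fraction remaining = e^(−Te/τ) = e^(−0.32/0.414) = 0.4617.
Trapped volume = 552.0 × 0.4617 = 254.86 mL.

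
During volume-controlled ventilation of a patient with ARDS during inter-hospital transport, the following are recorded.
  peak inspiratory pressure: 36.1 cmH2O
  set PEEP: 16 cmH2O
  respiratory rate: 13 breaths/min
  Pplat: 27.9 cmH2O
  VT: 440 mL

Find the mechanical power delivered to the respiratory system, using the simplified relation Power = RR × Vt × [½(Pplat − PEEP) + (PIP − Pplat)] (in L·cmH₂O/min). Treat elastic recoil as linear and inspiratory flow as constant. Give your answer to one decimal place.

Per-breath work = Vt × [½(Pplat−PEEP) + (PIP−Pplat)] = 0.440 × [0.5×11.9 + 8.2] = 0.440 × 14.15 = 6.226 L·cmH2O.
Power = 13 × 6.226 = 80.938 L·cmH2O/min.

80.9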